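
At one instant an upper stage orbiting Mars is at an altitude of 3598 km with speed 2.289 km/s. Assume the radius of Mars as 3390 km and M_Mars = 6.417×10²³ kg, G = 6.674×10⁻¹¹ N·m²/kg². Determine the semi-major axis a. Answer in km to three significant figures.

μ = GM = 6.674×10⁻¹¹ × 6.417×10²³ = 4.283×10¹³ m³/s².
r = 3390 + 3598 = 6988.0 km = 6.988×10⁶ m.
Vis-viva rearranged: 1/a = 2/r − v²/μ = 2.862×10⁻⁷ − 1.223×10⁻⁷ = 1.639×10⁻⁷ m⁻¹.
a = 6.103×10⁶ m = 6102.6 km.

a ≈ 6100 km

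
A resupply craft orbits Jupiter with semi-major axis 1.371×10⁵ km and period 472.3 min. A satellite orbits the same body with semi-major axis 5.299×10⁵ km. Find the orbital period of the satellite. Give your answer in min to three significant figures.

T₂ ≈ 3590 min

Kepler's third law: T² ∝ a³, so T₂ = T₁ (a₂/a₁)^(3/2).
a₂/a₁ = 3.865, (a₂/a₁)^(3/2) = 7.599.
T₂ = 472.3 × 7.599 = 3589 min.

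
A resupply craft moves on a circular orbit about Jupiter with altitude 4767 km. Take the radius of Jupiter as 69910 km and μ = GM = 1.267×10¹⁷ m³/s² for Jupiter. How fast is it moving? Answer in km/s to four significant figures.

r = 69910 + 4767 = 74677 km = 7.4677×10⁷ m.
For a circular orbit v = √(μ/r) = √(1.267×10¹⁷ / 7.468×10⁷) = √(1.697×10⁹) = 41190 m/s.
That is 41.19 km/s.

v ≈ 41.19 km/s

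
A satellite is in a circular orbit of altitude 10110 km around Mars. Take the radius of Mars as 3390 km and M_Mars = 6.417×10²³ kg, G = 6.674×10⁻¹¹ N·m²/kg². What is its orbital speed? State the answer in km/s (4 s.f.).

μ = GM = 6.674×10⁻¹¹ × 6.417×10²³ = 4.283×10¹³ m³/s².
r = 3390 + 10110 = 13500 km = 1.3500×10⁷ m.
For a circular orbit v = √(μ/r) = √(4.283×10¹³ / 1.350×10⁷) = √(3.172×10⁶) = 1781 m/s.
That is 1.781 km/s.

v ≈ 1.781 km/s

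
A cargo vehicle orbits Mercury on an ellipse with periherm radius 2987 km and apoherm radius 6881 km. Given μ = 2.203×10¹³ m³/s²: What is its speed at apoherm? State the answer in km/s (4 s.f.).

Semi-major axis a = (r_p + r_a)/2 = 4934.0 km = 4.934×10⁶ m.
Vis-viva: v² = μ(2/r − 1/a) = 2.203×10¹³ × (2.907×10⁻⁷ − 2.027×10⁻⁷) = 1.938×10⁶ m²/s².
v = 1392 m/s = 1.392 km/s.

v ≈ 1.392 km/s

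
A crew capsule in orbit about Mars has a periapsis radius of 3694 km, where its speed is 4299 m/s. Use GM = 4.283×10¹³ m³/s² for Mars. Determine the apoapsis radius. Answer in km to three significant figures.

r_p = 3.694×10⁶ m.
Specific energy ε = v²/2 − μ/r = -2.354×10⁶ J/kg, so a = −μ/(2ε) = 9.098×10⁶ m.
The apsides satisfy r_p + r_a = 2a, so the apoapsis radius is 2a − r_p = 1.450×10⁷ m = 14502 km.

apoapsis radius ≈ 14500 km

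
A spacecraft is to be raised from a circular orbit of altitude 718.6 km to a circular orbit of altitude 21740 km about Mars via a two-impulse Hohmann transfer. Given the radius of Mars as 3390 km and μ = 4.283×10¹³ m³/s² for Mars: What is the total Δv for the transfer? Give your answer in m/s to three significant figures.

Δv_total ≈ 1620 m/s

r₁ = 3390 + 718.6 = 4108.6 km = 4.1086×10⁶ m.
r₂ = 3390 + 21740 = 25130 km = 2.5130×10⁷ m.
Transfer ellipse a_t = (r₁ + r₂)/2 = 1.462×10⁷ m.
At r₁: circular v_c1 = √(μ/r₁) = 3229 m/s; transfer-periapsis v_p = √[μ(2/r₁ − 1/a_t)] = 4233 m/s.
Δv₁ = v_p − v_c1 = 1004 m/s.
At r₂: circular v_c2 = √(μ/r₂) = 1306 m/s; transfer-apoapsis v_a = √[μ(2/r₂ − 1/a_t)] = 692.1 m/s.
Δv₂ = v_c2 − v_a = 613.4 m/s.
Total Δv = Δv₁ + Δv₂ = 1618 m/s.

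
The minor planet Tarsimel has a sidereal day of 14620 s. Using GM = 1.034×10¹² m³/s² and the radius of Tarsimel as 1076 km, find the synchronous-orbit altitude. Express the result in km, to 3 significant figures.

h_sync ≈ 700 km

A synchronous orbit has period T, so by Kepler's third law a = (μT²/4π²)^(1/3).
μT²/4π² = 1.034×10¹² × (1.462×10⁴)² / 39.48 = 5.598×10¹⁸ m³.
a = 1.776×10⁶ m = 1775.6 km.
Altitude h = a − R = 1775.6 − 1076 = 699.63 km.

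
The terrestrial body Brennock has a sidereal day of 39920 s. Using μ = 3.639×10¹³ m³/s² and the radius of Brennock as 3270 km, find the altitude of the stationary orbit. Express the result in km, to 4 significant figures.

h_sync ≈ 8098 km

A synchronous orbit has period T, so by Kepler's third law a = (μT²/4π²)^(1/3).
μT²/4π² = 3.639×10¹³ × (3.992×10⁴)² / 39.48 = 1.469×10²¹ m³.
a = 1.137×10⁷ m = 11368 km.
Altitude h = a − R = 11368 − 3270 = 8097.6 km.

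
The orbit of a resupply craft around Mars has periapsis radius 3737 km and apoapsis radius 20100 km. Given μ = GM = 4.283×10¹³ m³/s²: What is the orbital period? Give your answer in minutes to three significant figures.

T ≈ 658 minutes

Semi-major axis a = (r_p + r_a)/2 = (3737.0 + 20100)/2 = 11918 km = 1.192×10⁷ m.
By Kepler's third law T = 2π√(a³/μ) = 2π × 6.287×10³ = 3.950×10⁴ s.
= 658.4 minutes.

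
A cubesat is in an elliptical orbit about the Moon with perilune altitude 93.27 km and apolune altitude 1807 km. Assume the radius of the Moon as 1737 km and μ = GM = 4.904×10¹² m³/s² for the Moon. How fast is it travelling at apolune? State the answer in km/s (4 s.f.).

r_p = 1737 + 93.27 = 1830.3 km = 1.8303×10⁶ m.
r_a = 1737 + 1807 = 3544.0 km = 3.5440×10⁶ m.
Semi-major axis a = (r_p + r_a)/2 = 2687.1 km = 2.687×10⁶ m.
Vis-viva: v² = μ(2/r − 1/a) = 4.904×10¹² × (5.643×10⁻⁷ − 3.721×10⁻⁷) = 9.425×10⁵ m²/s².
v = 970.8 m/s = 0.9708 km/s.

v ≈ 0.9708 km/s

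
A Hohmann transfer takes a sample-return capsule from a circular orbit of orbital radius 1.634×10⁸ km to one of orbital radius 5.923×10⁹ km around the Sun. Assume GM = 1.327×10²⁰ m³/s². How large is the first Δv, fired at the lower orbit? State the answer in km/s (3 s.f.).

r₁ = 1.634×10⁸ km = 1.634×10¹¹ m.
r₂ = 5.923×10⁹ km = 5.923×10¹² m.
Transfer ellipse a_t = (r₁ + r₂)/2 = 3.043×10¹² m.
At r₁: circular v_c1 = √(μ/r₁) = 28500 m/s; transfer-perihelion v_p = √[μ(2/r₁ − 1/a_t)] = 39760 m/s.
Δv₁ = v_p − v_c1 = 11260 m/s.
= 11.26 km/s.

Δv ≈ 11.3 km/s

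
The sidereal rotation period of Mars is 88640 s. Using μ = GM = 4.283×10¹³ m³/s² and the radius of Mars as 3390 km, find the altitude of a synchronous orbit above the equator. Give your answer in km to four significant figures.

A synchronous orbit has period T, so by Kepler's third law a = (μT²/4π²)^(1/3).
μT²/4π² = 4.283×10¹³ × (8.864×10⁴)² / 39.48 = 8.524×10²¹ m³.
a = 2.043×10⁷ m = 20428 km.
Altitude h = a − R = 20428 − 3390 = 17038 km.

h_sync ≈ 17040 km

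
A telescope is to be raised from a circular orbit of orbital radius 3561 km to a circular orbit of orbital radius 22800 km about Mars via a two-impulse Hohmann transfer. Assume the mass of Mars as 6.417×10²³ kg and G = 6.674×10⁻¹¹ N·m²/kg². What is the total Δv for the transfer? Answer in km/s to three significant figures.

Δv_total ≈ 1.75 km/s

μ = GM = 6.674×10⁻¹¹ × 6.417×10²³ = 4.283×10¹³ m³/s².
r₁ = 3561 km = 3.561×10⁶ m.
r₂ = 22800 km = 2.280×10⁷ m.
Transfer ellipse a_t = (r₁ + r₂)/2 = 1.318×10⁷ m.
At r₁: circular v_c1 = √(μ/r₁) = 3468 m/s; transfer-periapsis v_p = √[μ(2/r₁ − 1/a_t)] = 4561 m/s.
Δv₁ = v_p − v_c1 = 1093 m/s.
At r₂: circular v_c2 = √(μ/r₂) = 1371 m/s; transfer-apoapsis v_a = √[μ(2/r₂ − 1/a_t)] = 712.4 m/s.
Δv₂ = v_c2 − v_a = 658.2 m/s.
Total Δv = Δv₁ + Δv₂ = 1751 m/s = 1.751 km/s.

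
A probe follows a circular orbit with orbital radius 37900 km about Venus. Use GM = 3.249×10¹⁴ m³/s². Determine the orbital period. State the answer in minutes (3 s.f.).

r = 37900 km = 3.790×10⁷ m.
Kepler's third law: T = 2π√(r³/μ) = 2π√((3.790×10⁷)³ / 3.249×10¹⁴).
r³/μ = 1.676×10⁸ s², so T = 2π × 1.294×10⁴ = 8.133×10⁴ s.
Converting: 8.133×10⁴ s ÷ 60.00 = 1356 minutes.

T ≈ 1360 minutes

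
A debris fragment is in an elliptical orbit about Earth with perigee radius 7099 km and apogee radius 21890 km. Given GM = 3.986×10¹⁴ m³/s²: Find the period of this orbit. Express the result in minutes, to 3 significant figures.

Semi-major axis a = (r_p + r_a)/2 = (7099.0 + 21890)/2 = 14494 km = 1.449×10⁷ m.
By Kepler's third law T = 2π√(a³/μ) = 2π × 2.764×10³ = 1.737×10⁴ s.
= 289.4 minutes.

T ≈ 289 minutes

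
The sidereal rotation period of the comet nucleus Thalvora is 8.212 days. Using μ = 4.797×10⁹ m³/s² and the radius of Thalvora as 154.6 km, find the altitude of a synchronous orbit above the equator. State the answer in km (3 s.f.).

T = 8.212 days = 7.095×10⁵ s.
A synchronous orbit has period T, so by Kepler's third law a = (μT²/4π²)^(1/3).
μT²/4π² = 4.797×10⁹ × (7.095×10⁵)² / 39.48 = 6.117×10¹⁹ m³.
a = 3.940×10⁶ m = 3940.1 km.
Altitude h = a − R = 3940.1 − 154.6 = 3785.5 km.

h_sync ≈ 3790 km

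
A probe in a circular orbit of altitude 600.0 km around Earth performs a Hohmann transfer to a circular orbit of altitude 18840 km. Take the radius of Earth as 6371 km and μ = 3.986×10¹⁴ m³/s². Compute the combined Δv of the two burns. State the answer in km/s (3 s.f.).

Δv_total ≈ 3.26 km/s

r₁ = 6371 + 600.0 = 6971.0 km = 6.9710×10⁶ m.
r₂ = 6371 + 18840 = 25211 km = 2.5211×10⁷ m.
Transfer ellipse a_t = (r₁ + r₂)/2 = 1.609×10⁷ m.
At r₁: circular v_c1 = √(μ/r₁) = 7562 m/s; transfer-perigee v_p = √[μ(2/r₁ − 1/a_t)] = 9465 m/s.
Δv₁ = v_p − v_c1 = 1903 m/s.
At r₂: circular v_c2 = √(μ/r₂) = 3976 m/s; transfer-apogee v_a = √[μ(2/r₂ − 1/a_t)] = 2617 m/s.
Δv₂ = v_c2 − v_a = 1359 m/s.
Total Δv = Δv₁ + Δv₂ = 3262 m/s = 3.262 km/s.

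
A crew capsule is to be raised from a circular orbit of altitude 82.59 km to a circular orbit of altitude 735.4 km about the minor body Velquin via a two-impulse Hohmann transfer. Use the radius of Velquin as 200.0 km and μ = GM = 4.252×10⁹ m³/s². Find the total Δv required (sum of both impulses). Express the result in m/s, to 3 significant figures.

r₁ = 200.0 + 82.59 = 282.59 km = 2.8259×10⁵ m.
r₂ = 200.0 + 735.4 = 935.40 km = 9.3540×10⁵ m.
Transfer ellipse a_t = (r₁ + r₂)/2 = 6.090×10⁵ m.
At r₁: circular v_c1 = √(μ/r₁) = 122.7 m/s; transfer-periapsis v_p = √[μ(2/r₁ − 1/a_t)] = 152.0 m/s.
Δv₁ = v_p − v_c1 = 29.36 m/s.
At r₂: circular v_c2 = √(μ/r₂) = 67.42 m/s; transfer-apoapsis v_a = √[μ(2/r₂ − 1/a_t)] = 45.93 m/s.
Δv₂ = v_c2 − v_a = 21.49 m/s.
Total Δv = Δv₁ + Δv₂ = 50.85 m/s.

Δv_total ≈ 50.9 m/s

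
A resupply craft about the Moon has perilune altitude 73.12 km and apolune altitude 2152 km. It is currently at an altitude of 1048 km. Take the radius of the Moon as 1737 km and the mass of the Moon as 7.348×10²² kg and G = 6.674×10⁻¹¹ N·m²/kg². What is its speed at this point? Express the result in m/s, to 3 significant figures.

v ≈ 1340 m/s

μ = GM = 6.674×10⁻¹¹ × 7.348×10²² = 4.904×10¹² m³/s².
r_p = 1737 + 73.12 = 1810.1 km = 1.8101×10⁶ m.
r_a = 1737 + 2152 = 3889.0 km = 3.8890×10⁶ m.
r = 1737 + 1048 = 2785.0 km = 2.785×10⁶ m.
Semi-major axis a = (r_p + r_a)/2 = 2849.6 km = 2.850×10⁶ m.
Vis-viva: v² = μ(2/r − 1/a) = 4.904×10¹² × (7.181×10⁻⁷ − 3.509×10⁻⁷) = 1.801×10⁶ m²/s².
v = 1342 m/s.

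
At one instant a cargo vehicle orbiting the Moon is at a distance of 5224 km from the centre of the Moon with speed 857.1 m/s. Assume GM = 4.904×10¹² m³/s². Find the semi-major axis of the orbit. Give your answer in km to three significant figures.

a ≈ 4290 km

r = 5.224×10⁶ m.
Vis-viva rearranged: 1/a = 2/r − v²/μ = 3.828×10⁻⁷ − 1.498×10⁻⁷ = 2.330×10⁻⁷ m⁻¹.
a = 4.291×10⁶ m = 4291.0 km.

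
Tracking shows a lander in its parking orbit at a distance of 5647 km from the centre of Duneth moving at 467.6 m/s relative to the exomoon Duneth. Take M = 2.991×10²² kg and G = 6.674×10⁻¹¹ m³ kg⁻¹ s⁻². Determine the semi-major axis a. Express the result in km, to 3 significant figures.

μ = GM = 6.674×10⁻¹¹ × 2.991×10²² = 1.996×10¹² m³/s².
r = 5.647×10⁶ m.
Specific orbital energy ε = v²/2 − μ/r = (467.6)²/2 − 1.996×10¹²/5.647×10⁶ = -2.442×10⁵ J/kg.
Since ε = −μ/(2a), a = −μ/(2ε) = 4.088×10⁶ m = 4087.7 km.

a ≈ 4090 km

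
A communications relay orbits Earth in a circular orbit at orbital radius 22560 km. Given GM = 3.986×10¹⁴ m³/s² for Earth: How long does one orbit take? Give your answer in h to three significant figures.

r = 22560 km = 2.256×10⁷ m.
Kepler's third law: T = 2π√(r³/μ) = 2π√((2.256×10⁷)³ / 3.986×10¹⁴).
r³/μ = 2.881×10⁷ s², so T = 2π × 5.367×10³ = 3.372×10⁴ s.
Converting: 3.372×10⁴ s ÷ 3600 = 9.367 h.

T ≈ 9.37 h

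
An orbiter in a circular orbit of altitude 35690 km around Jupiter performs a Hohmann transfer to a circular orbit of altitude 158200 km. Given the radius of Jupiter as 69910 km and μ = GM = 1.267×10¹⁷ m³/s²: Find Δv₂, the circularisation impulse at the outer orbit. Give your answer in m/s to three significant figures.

Δv ≈ 4820 m/s

r₁ = 69910 + 35690 = 105600 km = 1.0560×10⁸ m.
r₂ = 69910 + 158200 = 228110 km = 2.2811×10⁸ m.
Transfer ellipse a_t = (r₁ + r₂)/2 = 1.669×10⁸ m.
At r₁: circular v_c1 = √(μ/r₁) = 34640 m/s; transfer-perijove v_p = √[μ(2/r₁ − 1/a_t)] = 40500 m/s.
At r₂: circular v_c2 = √(μ/r₂) = 23570 m/s; transfer-apojove v_a = √[μ(2/r₂ − 1/a_t)] = 18750 m/s.
Δv₂ = v_c2 − v_a = 4819 m/s.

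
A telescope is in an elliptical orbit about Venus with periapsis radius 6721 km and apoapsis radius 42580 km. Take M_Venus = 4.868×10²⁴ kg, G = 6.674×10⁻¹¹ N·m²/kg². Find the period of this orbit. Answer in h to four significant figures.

μ = GM = 6.674×10⁻¹¹ × 4.868×10²⁴ = 3.249×10¹⁴ m³/s².
Semi-major axis a = (r_p + r_a)/2 = (6721.0 + 42580)/2 = 24650 km = 2.465×10⁷ m.
By Kepler's third law T = 2π√(a³/μ) = 2π × 6.790×10³ = 4.266×10⁴ s.
= 11.85 h.

T ≈ 11.85 h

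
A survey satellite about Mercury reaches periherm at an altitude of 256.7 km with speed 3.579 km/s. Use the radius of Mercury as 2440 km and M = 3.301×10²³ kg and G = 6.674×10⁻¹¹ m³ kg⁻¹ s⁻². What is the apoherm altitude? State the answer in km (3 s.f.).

apoherm altitude ≈ 7350 km

μ = GM = 6.674×10⁻¹¹ × 3.301×10²³ = 2.203×10¹³ m³/s².
r_p = 2440 + 256.7 = 2696.7 km = 2.697×10⁶ m.
Specific energy ε = v²/2 − μ/r = -1.765×10⁶ J/kg, so a = −μ/(2ε) = 6.241×10⁶ m.
The apsides satisfy r_p + r_a = 2a, so the apoherm radius is 2a − r_p = 9.786×10⁶ m = 9785.8 km.
Apoherm altitude = 9785.8 − 2440 = 7345.8 km.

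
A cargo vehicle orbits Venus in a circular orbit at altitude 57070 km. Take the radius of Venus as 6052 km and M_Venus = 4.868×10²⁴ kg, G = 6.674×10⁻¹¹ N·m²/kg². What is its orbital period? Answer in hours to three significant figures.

T ≈ 48.6 hours

μ = GM = 6.674×10⁻¹¹ × 4.868×10²⁴ = 3.249×10¹⁴ m³/s².
r = 6052 + 57070 = 63122 km = 6.3122×10⁷ m.
Kepler's third law: T = 2π√(r³/μ) = 2π√((6.312×10⁷)³ / 3.249×10¹⁴).
r³/μ = 7.741×10⁸ s², so T = 2π × 2.782×10⁴ = 1.748×10⁵ s.
Converting: 1.748×10⁵ s ÷ 3600 = 48.56 hours.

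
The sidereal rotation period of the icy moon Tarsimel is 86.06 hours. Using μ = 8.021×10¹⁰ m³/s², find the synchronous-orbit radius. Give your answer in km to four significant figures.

T = 86.06 hours = 3.098×10⁵ s.
A synchronous orbit has period T, so by Kepler's third law a = (μT²/4π²)^(1/3).
μT²/4π² = 8.021×10¹⁰ × (3.098×10⁵)² / 39.48 = 1.950×10²⁰ m³.
a = 5.799×10⁶ m = 5799.1 km.

r_sync ≈ 5799 km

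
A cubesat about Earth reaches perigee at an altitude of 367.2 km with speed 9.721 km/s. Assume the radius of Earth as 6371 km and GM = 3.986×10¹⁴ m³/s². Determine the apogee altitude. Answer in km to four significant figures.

apogee altitude ≈ 20370 km

r_p = 6371 + 367.2 = 6738.2 km = 6.738×10⁶ m.
Specific energy ε = v²/2 − μ/r = -1.191×10⁷ J/kg, so a = −μ/(2ε) = 1.674×10⁷ m.
The apsides satisfy r_p + r_a = 2a, so the apogee radius is 2a − r_p = 2.674×10⁷ m = 26740 km.
Apogee altitude = 26740 − 6371 = 20369 km.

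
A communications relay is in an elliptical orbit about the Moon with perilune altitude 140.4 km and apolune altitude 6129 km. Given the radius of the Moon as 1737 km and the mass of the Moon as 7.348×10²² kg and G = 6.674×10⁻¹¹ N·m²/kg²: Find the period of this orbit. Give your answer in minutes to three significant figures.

T ≈ 508 minutes

μ = GM = 6.674×10⁻¹¹ × 7.348×10²² = 4.904×10¹² m³/s².
r_p = 1737 + 140.4 = 1877.4 km = 1.8774×10⁶ m.
r_a = 1737 + 6129 = 7866.0 km = 7.8660×10⁶ m.
Semi-major axis a = (r_p + r_a)/2 = (1877.4 + 7866.0)/2 = 4871.7 km = 4.872×10⁶ m.
By Kepler's third law T = 2π√(a³/μ) = 2π × 4.856×10³ = 3.051×10⁴ s.
= 508.5 minutes.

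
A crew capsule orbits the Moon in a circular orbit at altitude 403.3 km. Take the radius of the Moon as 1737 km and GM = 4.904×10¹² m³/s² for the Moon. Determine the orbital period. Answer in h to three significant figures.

T ≈ 2.47 h

r = 1737 + 403.3 = 2140.3 km = 2.1403×10⁶ m.
Kepler's third law: T = 2π√(r³/μ) = 2π√((2.140×10⁶)³ / 4.904×10¹²).
r³/μ = 1.999×10⁶ s², so T = 2π × 1.414×10³ = 8.884×10³ s.
Converting: 8.884×10³ s ÷ 3600 = 2.468 h.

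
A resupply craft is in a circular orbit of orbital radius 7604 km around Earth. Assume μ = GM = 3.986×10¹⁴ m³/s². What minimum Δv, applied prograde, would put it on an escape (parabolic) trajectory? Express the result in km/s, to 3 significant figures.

Δv ≈ 3.00 km/s

r = 7604 km = 7.604×10⁶ m.
Circular speed v_c = √(μ/r) = 7240 m/s.
Escape speed v_esc = √(2μ/r) = √2 × v_c = 10240 m/s.
Δv = v_esc − v_c = 2999 m/s = 2.999 km/s.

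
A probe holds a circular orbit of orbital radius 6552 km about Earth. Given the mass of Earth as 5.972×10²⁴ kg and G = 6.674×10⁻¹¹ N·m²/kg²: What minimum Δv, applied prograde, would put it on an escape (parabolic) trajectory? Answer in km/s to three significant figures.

μ = GM = 6.674×10⁻¹¹ × 5.972×10²⁴ = 3.986×10¹⁴ m³/s².
r = 6552 km = 6.552×10⁶ m.
Circular speed v_c = √(μ/r) = 7799 m/s.
Escape speed v_esc = √(2μ/r) = √2 × v_c = 11030 m/s.
Δv = v_esc − v_c = 3231 m/s = 3.231 km/s.

Δv ≈ 3.23 km/s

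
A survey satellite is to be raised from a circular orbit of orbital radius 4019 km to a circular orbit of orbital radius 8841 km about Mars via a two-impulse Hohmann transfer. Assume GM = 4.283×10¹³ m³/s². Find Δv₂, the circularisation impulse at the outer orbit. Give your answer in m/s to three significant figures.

Δv ≈ 461 m/s

r₁ = 4019 km = 4.019×10⁶ m.
r₂ = 8841 km = 8.841×10⁶ m.
Transfer ellipse a_t = (r₁ + r₂)/2 = 6.430×10⁶ m.
At r₁: circular v_c1 = √(μ/r₁) = 3264 m/s; transfer-periapsis v_p = √[μ(2/r₁ − 1/a_t)] = 3828 m/s.
At r₂: circular v_c2 = √(μ/r₂) = 2201 m/s; transfer-apoapsis v_a = √[μ(2/r₂ − 1/a_t)] = 1740 m/s.
Δv₂ = v_c2 − v_a = 460.9 m/s.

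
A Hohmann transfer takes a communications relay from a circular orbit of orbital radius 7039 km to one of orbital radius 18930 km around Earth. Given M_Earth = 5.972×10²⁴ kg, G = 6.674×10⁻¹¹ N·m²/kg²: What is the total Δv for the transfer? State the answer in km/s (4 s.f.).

Δv_total ≈ 2.771 km/s

μ = GM = 6.674×10⁻¹¹ × 5.972×10²⁴ = 3.986×10¹⁴ m³/s².
r₁ = 7039 km = 7.039×10⁶ m.
r₂ = 18930 km = 1.893×10⁷ m.
Transfer ellipse a_t = (r₁ + r₂)/2 = 1.298×10⁷ m.
At r₁: circular v_c1 = √(μ/r₁) = 7525 m/s; transfer-perigee v_p = √[μ(2/r₁ − 1/a_t)] = 9086 m/s.
Δv₁ = v_p − v_c1 = 1561 m/s.
At r₂: circular v_c2 = √(μ/r₂) = 4589 m/s; transfer-apogee v_a = √[μ(2/r₂ − 1/a_t)] = 3378 m/s.
Δv₂ = v_c2 − v_a = 1210 m/s.
Total Δv = Δv₁ + Δv₂ = 2771 m/s = 2.771 km/s.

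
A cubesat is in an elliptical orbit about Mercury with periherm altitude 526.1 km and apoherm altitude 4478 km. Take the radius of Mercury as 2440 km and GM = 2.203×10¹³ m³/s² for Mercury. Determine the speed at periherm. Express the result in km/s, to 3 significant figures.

r_p = 2440 + 526.1 = 2966.1 km = 2.9661×10⁶ m.
r_a = 2440 + 4478 = 6918.0 km = 6.9180×10⁶ m.
Semi-major axis a = (r_p + r_a)/2 = 4942.1 km = 4.942×10⁶ m.
Vis-viva: v² = μ(2/r − 1/a) = 2.203×10¹³ × (6.743×10⁻⁷ − 2.023×10⁻⁷) = 1.040×10⁷ m²/s².
v = 3224 m/s = 3.224 km/s.

v ≈ 3.22 km/s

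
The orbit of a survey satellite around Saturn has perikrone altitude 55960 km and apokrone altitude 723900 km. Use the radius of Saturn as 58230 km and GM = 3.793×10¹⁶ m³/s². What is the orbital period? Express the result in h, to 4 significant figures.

T ≈ 85.02 h

r_p = 58230 + 55960 = 114190 km = 1.1419×10⁸ m.
r_a = 58230 + 723900 = 782130 km = 7.8213×10⁸ m.
Semi-major axis a = (r_p + r_a)/2 = (1.1419×10⁵ + 7.8213×10⁵)/2 = 4.4816×10⁵ km = 4.482×10⁸ m.
By Kepler's third law T = 2π√(a³/μ) = 2π × 4.871×10⁴ = 3.061×10⁵ s.
= 85.02 h.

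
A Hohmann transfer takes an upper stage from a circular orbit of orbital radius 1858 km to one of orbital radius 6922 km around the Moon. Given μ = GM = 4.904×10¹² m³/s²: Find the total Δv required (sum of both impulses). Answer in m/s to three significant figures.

r₁ = 1858 km = 1.858×10⁶ m.
r₂ = 6922 km = 6.922×10⁶ m.
Transfer ellipse a_t = (r₁ + r₂)/2 = 4.390×10⁶ m.
At r₁: circular v_c1 = √(μ/r₁) = 1625 m/s; transfer-perilune v_p = √[μ(2/r₁ − 1/a_t)] = 2040 m/s.
Δv₁ = v_p − v_c1 = 415.4 m/s.
At r₂: circular v_c2 = √(μ/r₂) = 841.7 m/s; transfer-apolune v_a = √[μ(2/r₂ − 1/a_t)] = 547.6 m/s.
Δv₂ = v_c2 − v_a = 294.1 m/s.
Total Δv = Δv₁ + Δv₂ = 709.5 m/s.

Δv_total ≈ 710 m/s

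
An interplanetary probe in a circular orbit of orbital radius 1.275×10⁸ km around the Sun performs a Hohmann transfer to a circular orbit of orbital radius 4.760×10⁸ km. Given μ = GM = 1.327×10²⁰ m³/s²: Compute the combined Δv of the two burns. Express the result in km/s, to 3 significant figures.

r₁ = 1.275×10⁸ km = 1.275×10¹¹ m.
r₂ = 4.760×10⁸ km = 4.760×10¹¹ m.
Transfer ellipse a_t = (r₁ + r₂)/2 = 3.018×10¹¹ m.
At r₁: circular v_c1 = √(μ/r₁) = 32260 m/s; transfer-perihelion v_p = √[μ(2/r₁ − 1/a_t)] = 40520 m/s.
Δv₁ = v_p − v_c1 = 8258 m/s.
At r₂: circular v_c2 = √(μ/r₂) = 16700 m/s; transfer-aphelion v_a = √[μ(2/r₂ − 1/a_t)] = 10850 m/s.
Δv₂ = v_c2 − v_a = 5843 m/s.
Total Δv = Δv₁ + Δv₂ = 14100 m/s = 14.10 km/s.

Δv_total ≈ 14.1 km/s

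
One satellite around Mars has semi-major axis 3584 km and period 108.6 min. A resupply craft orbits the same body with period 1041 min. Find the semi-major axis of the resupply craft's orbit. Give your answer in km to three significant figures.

a₂ ≈ 16200 km

Kepler's third law: a³ ∝ T², so a₂ = a₁ (T₂/T₁)^(2/3).
T₂/T₁ = 9.586, (T₂/T₁)^(2/3) = 4.512.
a₂ = 3584 × 4.512 = 16170 km.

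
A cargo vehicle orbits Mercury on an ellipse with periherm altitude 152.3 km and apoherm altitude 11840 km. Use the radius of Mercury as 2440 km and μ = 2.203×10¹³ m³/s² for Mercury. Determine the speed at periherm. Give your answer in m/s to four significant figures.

r_p = 2440 + 152.3 = 2592.3 km = 2.5923×10⁶ m.
r_a = 2440 + 11840 = 14280 km = 1.4280×10⁷ m.
Semi-major axis a = (r_p + r_a)/2 = 8436.1 km = 8.436×10⁶ m.
Vis-viva: v² = μ(2/r − 1/a) = 2.203×10¹³ × (7.715×10⁻⁷ − 1.185×10⁻⁷) = 1.439×10⁷ m²/s².
v = 3793 m/s.

v ≈ 3793 m/s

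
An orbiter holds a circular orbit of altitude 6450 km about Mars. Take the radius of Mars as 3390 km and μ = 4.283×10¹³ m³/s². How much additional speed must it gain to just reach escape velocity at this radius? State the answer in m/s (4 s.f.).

r = 3390 + 6450 = 9840.0 km = 9.8400×10⁶ m.
Circular speed v_c = √(μ/r) = 2086 m/s.
Escape speed v_esc = √(2μ/r) = √2 × v_c = 2950 m/s.
Δv = v_esc − v_c = 864.2 m/s.

Δv ≈ 864.2 m/s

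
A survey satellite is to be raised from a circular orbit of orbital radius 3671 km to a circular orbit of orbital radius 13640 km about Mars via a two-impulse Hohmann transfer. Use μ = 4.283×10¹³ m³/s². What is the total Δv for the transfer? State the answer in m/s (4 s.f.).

r₁ = 3671 km = 3.671×10⁶ m.
r₂ = 13640 km = 1.364×10⁷ m.
Transfer ellipse a_t = (r₁ + r₂)/2 = 8.656×10⁶ m.
At r₁: circular v_c1 = √(μ/r₁) = 3416 m/s; transfer-periapsis v_p = √[μ(2/r₁ − 1/a_t)] = 4288 m/s.
Δv₁ = v_p − v_c1 = 872.2 m/s.
At r₂: circular v_c2 = √(μ/r₂) = 1772 m/s; transfer-apoapsis v_a = √[μ(2/r₂ − 1/a_t)] = 1154 m/s.
Δv₂ = v_c2 − v_a = 618.0 m/s.
Total Δv = Δv₁ + Δv₂ = 1490 m/s.

Δv_total ≈ 1490 m/s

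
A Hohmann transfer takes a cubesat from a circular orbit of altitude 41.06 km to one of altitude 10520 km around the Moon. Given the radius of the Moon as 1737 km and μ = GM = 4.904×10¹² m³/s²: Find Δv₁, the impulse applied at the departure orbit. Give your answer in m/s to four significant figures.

r₁ = 1737 + 41.06 = 1778.1 km = 1.7781×10⁶ m.
r₂ = 1737 + 10520 = 12257 km = 1.2257×10⁷ m.
Transfer ellipse a_t = (r₁ + r₂)/2 = 7.018×10⁶ m.
At r₁: circular v_c1 = √(μ/r₁) = 1661 m/s; transfer-perilune v_p = √[μ(2/r₁ − 1/a_t)] = 2195 m/s.
Δv₁ = v_p − v_c1 = 534.1 m/s.

Δv ≈ 534.1 m/s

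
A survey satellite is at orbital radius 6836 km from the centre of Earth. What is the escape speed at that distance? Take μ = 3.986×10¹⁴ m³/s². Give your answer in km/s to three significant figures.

r = 6836 km = 6.836×10⁶ m.
Escape speed v_esc = √(2μ/r) = √(2 × 3.986×10¹⁴ / 6.836×10⁶) = √(1.166×10⁸) = 10800 m/s.
= 10.80 km/s.

v_esc ≈ 10.8 km/s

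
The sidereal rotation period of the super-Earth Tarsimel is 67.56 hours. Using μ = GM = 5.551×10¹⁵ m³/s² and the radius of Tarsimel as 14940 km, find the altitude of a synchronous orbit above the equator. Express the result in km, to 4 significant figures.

h_sync ≈ 1.877×10⁵ km

T = 67.56 hours = 2.432×10⁵ s.
A synchronous orbit has period T, so by Kepler's third law a = (μT²/4π²)^(1/3).
μT²/4π² = 5.551×10¹⁵ × (2.432×10⁵)² / 39.48 = 8.318×10²⁴ m³.
a = 2.026×10⁸ m = 2.0261×10⁵ km.
Altitude h = a − R = 2.0261×10⁵ − 14940 = 1.8767×10⁵ km.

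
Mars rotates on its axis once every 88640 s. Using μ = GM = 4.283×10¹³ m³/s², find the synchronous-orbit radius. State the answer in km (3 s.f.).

A synchronous orbit has period T, so by Kepler's third law a = (μT²/4π²)^(1/3).
μT²/4π² = 4.283×10¹³ × (8.864×10⁴)² / 39.48 = 8.524×10²¹ m³.
a = 2.043×10⁷ m = 20428 km.

r_sync ≈ 20400 km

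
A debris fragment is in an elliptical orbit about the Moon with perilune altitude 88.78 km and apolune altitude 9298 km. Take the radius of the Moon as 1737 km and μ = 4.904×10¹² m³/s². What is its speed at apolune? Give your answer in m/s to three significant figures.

r_p = 1737 + 88.78 = 1825.8 km = 1.8258×10⁶ m.
r_a = 1737 + 9298 = 11035 km = 1.1035×10⁷ m.
Semi-major axis a = (r_p + r_a)/2 = 6430.4 km = 6.430×10⁶ m.
Vis-viva: v² = μ(2/r − 1/a) = 4.904×10¹² × (1.812×10⁻⁷ − 1.555×10⁻⁷) = 1.262×10⁵ m²/s².
v = 355.2 m/s.

v ≈ 355 m/s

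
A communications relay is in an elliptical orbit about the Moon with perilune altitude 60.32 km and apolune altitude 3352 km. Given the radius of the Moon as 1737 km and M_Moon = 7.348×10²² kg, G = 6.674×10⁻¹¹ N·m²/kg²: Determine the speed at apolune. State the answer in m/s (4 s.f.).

v ≈ 709.2 m/s

μ = GM = 6.674×10⁻¹¹ × 7.348×10²² = 4.904×10¹² m³/s².
r_p = 1737 + 60.32 = 1797.3 km = 1.7973×10⁶ m.
r_a = 1737 + 3352 = 5089.0 km = 5.0890×10⁶ m.
Semi-major axis a = (r_p + r_a)/2 = 3443.2 km = 3.443×10⁶ m.
Vis-viva: v² = μ(2/r − 1/a) = 4.904×10¹² × (3.930×10⁻⁷ − 2.904×10⁻⁷) = 5.030×10⁵ m²/s².
v = 709.2 m/s.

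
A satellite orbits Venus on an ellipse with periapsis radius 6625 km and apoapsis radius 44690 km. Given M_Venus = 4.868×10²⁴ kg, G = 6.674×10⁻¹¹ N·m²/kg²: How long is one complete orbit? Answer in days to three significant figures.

T ≈ 0.524 days

μ = GM = 6.674×10⁻¹¹ × 4.868×10²⁴ = 3.249×10¹⁴ m³/s².
Semi-major axis a = (r_p + r_a)/2 = (6625.0 + 44690)/2 = 25658 km = 2.566×10⁷ m.
By Kepler's third law T = 2π√(a³/μ) = 2π × 7.210×10³ = 4.530×10⁴ s.
= 0.5243 days.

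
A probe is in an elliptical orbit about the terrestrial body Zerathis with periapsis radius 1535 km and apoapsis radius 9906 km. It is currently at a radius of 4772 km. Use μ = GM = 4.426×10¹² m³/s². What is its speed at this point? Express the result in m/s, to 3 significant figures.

v ≈ 1040 m/s

Semi-major axis a = (r_p + r_a)/2 = 5720.5 km = 5.720×10⁶ m.
Vis-viva: v² = μ(2/r − 1/a) = 4.426×10¹² × (4.191×10⁻⁷ − 1.748×10⁻⁷) = 1.081×10⁶ m²/s².
v = 1040 m/s.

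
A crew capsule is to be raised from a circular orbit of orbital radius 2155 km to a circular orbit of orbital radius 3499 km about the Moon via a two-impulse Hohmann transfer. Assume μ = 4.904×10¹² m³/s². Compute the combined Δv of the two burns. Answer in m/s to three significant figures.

Δv_total ≈ 320 m/s

r₁ = 2155 km = 2.155×10⁶ m.
r₂ = 3499 km = 3.499×10⁶ m.
Transfer ellipse a_t = (r₁ + r₂)/2 = 2.827×10⁶ m.
At r₁: circular v_c1 = √(μ/r₁) = 1509 m/s; transfer-perilune v_p = √[μ(2/r₁ − 1/a_t)] = 1678 m/s.
Δv₁ = v_p − v_c1 = 169.7 m/s.
At r₂: circular v_c2 = √(μ/r₂) = 1184 m/s; transfer-apolune v_a = √[μ(2/r₂ − 1/a_t)] = 1034 m/s.
Δv₂ = v_c2 − v_a = 150.2 m/s.
Total Δv = Δv₁ + Δv₂ = 320.0 m/s.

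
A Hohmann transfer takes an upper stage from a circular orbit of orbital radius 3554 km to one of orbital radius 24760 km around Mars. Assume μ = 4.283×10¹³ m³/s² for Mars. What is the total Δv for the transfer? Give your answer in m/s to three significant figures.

r₁ = 3554 km = 3.554×10⁶ m.
r₂ = 24760 km = 2.476×10⁷ m.
Transfer ellipse a_t = (r₁ + r₂)/2 = 1.416×10⁷ m.
At r₁: circular v_c1 = √(μ/r₁) = 3471 m/s; transfer-periapsis v_p = √[μ(2/r₁ − 1/a_t)] = 4591 m/s.
Δv₁ = v_p − v_c1 = 1119 m/s.
At r₂: circular v_c2 = √(μ/r₂) = 1315 m/s; transfer-apoapsis v_a = √[μ(2/r₂ − 1/a_t)] = 659.0 m/s.
Δv₂ = v_c2 − v_a = 656.2 m/s.
Total Δv = Δv₁ + Δv₂ = 1776 m/s.

Δv_total ≈ 1780 m/s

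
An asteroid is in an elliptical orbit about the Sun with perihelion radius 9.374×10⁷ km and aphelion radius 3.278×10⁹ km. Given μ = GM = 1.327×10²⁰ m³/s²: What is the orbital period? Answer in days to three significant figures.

T ≈ 13800 days

Semi-major axis a = (r_p + r_a)/2 = (9.3740×10⁷ + 3.2780×10⁹)/2 = 1.6859×10⁹ km = 1.686×10¹² m.
By Kepler's third law T = 2π√(a³/μ) = 2π × 1.900×10⁸ = 1.194×10⁹ s.
= 13820 days.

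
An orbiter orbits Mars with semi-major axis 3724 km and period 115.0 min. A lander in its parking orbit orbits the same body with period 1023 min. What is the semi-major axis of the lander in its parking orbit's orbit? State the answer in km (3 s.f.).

Kepler's third law: a³ ∝ T², so a₂ = a₁ (T₂/T₁)^(2/3).
T₂/T₁ = 8.896, (T₂/T₁)^(2/3) = 4.293.
a₂ = 3724 × 4.293 = 15990 km.

a₂ ≈ 16000 km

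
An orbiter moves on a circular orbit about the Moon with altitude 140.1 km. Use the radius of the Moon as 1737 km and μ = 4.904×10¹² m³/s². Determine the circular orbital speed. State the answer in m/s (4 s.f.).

v ≈ 1616 m/s

r = 1737 + 140.1 = 1877.1 km = 1.8771×10⁶ m.
For a circular orbit v = √(μ/r) = √(4.904×10¹² / 1.877×10⁶) = √(2.613×10⁶) = 1616 m/s.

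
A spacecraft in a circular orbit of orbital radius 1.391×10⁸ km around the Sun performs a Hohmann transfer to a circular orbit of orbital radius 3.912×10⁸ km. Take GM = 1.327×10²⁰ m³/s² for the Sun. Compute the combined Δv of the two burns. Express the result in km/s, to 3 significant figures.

r₁ = 1.391×10⁸ km = 1.391×10¹¹ m.
r₂ = 3.912×10⁸ km = 3.912×10¹¹ m.
Transfer ellipse a_t = (r₁ + r₂)/2 = 2.652×10¹¹ m.
At r₁: circular v_c1 = √(μ/r₁) = 30890 m/s; transfer-perihelion v_p = √[μ(2/r₁ − 1/a_t)] = 37520 m/s.
Δv₁ = v_p − v_c1 = 6630 m/s.
At r₂: circular v_c2 = √(μ/r₂) = 18420 m/s; transfer-aphelion v_a = √[μ(2/r₂ − 1/a_t)] = 13340 m/s.
Δv₂ = v_c2 − v_a = 5078 m/s.
Total Δv = Δv₁ + Δv₂ = 11710 m/s = 11.71 km/s.

Δv_total ≈ 11.7 km/s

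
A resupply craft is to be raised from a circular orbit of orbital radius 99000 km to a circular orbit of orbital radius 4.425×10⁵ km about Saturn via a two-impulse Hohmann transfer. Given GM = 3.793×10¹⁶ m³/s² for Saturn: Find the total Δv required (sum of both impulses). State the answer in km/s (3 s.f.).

r₁ = 99000 km = 9.900×10⁷ m.
r₂ = 4.425×10⁵ km = 4.425×10⁸ m.
Transfer ellipse a_t = (r₁ + r₂)/2 = 2.708×10⁸ m.
At r₁: circular v_c1 = √(μ/r₁) = 19570 m/s; transfer-perikrone v_p = √[μ(2/r₁ − 1/a_t)] = 25020 m/s.
Δv₁ = v_p − v_c1 = 5450 m/s.
At r₂: circular v_c2 = √(μ/r₂) = 9258 m/s; transfer-apokrone v_a = √[μ(2/r₂ − 1/a_t)] = 5598 m/s.
Δv₂ = v_c2 − v_a = 3660 m/s.
Total Δv = Δv₁ + Δv₂ = 9110 m/s = 9.110 km/s.

Δv_total ≈ 9.11 km/s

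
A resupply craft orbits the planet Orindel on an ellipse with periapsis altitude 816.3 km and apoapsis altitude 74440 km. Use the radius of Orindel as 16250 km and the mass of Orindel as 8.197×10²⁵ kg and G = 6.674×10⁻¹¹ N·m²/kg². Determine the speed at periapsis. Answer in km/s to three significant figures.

μ = GM = 6.674×10⁻¹¹ × 8.197×10²⁵ = 5.471×10¹⁵ m³/s².
r_p = 16250 + 816.3 = 17066 km = 1.7066×10⁷ m.
r_a = 16250 + 74440 = 90690 km = 9.0690×10⁷ m.
Semi-major axis a = (r_p + r_a)/2 = 53878 km = 5.388×10⁷ m.
Vis-viva: v² = μ(2/r − 1/a) = 5.471×10¹⁵ × (1.172×10⁻⁷ − 1.856×10⁻⁸) = 5.396×10⁸ m²/s².
v = 23230 m/s = 23.23 km/s.

v ≈ 23.2 km/s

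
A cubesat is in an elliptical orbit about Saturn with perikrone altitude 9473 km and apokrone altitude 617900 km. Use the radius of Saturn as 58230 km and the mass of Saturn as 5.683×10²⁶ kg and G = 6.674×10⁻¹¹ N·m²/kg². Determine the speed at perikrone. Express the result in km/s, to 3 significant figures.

μ = GM = 6.674×10⁻¹¹ × 5.683×10²⁶ = 3.793×10¹⁶ m³/s².
r_p = 58230 + 9473 = 67703 km = 6.7703×10⁷ m.
r_a = 58230 + 617900 = 676130 km = 6.7613×10⁸ m.
Semi-major axis a = (r_p + r_a)/2 = 3.7192×10⁵ km = 3.719×10⁸ m.
Vis-viva: v² = μ(2/r − 1/a) = 3.793×10¹⁶ × (2.954×10⁻⁸ − 2.689×10⁻⁹) = 1.018×10⁹ m²/s².
v = 31910 m/s = 31.91 km/s.

v ≈ 31.9 km/s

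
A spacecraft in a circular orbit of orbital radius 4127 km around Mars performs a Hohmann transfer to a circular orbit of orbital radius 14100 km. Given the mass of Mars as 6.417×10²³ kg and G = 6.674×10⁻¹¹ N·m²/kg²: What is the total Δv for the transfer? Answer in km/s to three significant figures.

μ = GM = 6.674×10⁻¹¹ × 6.417×10²³ = 4.283×10¹³ m³/s².
r₁ = 4127 km = 4.127×10⁶ m.
r₂ = 14100 km = 1.410×10⁷ m.
Transfer ellipse a_t = (r₁ + r₂)/2 = 9.114×10⁶ m.
At r₁: circular v_c1 = √(μ/r₁) = 3221 m/s; transfer-periapsis v_p = √[μ(2/r₁ − 1/a_t)] = 4007 m/s.
Δv₁ = v_p − v_c1 = 785.5 m/s.
At r₂: circular v_c2 = √(μ/r₂) = 1743 m/s; transfer-apoapsis v_a = √[μ(2/r₂ − 1/a_t)] = 1173 m/s.
Δv₂ = v_c2 − v_a = 570.0 m/s.
Total Δv = Δv₁ + Δv₂ = 1356 m/s = 1.356 km/s.

Δv_total ≈ 1.36 km/s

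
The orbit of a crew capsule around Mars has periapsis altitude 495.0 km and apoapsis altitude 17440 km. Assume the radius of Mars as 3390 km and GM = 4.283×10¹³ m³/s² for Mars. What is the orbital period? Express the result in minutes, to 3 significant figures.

r_p = 3390 + 495.0 = 3885.0 km = 3.8850×10⁶ m.
r_a = 3390 + 17440 = 20830 km = 2.0830×10⁷ m.
Semi-major axis a = (r_p + r_a)/2 = (3885.0 + 20830)/2 = 12358 km = 1.236×10⁷ m.
By Kepler's third law T = 2π√(a³/μ) = 2π × 6.638×10³ = 4.171×10⁴ s.
= 695.1 minutes.

T ≈ 695 minutes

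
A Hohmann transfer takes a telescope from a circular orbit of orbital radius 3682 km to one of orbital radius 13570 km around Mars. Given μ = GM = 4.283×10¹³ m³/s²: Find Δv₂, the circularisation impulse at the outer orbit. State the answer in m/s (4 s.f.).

Δv ≈ 615.9 m/s

r₁ = 3682 km = 3.682×10⁶ m.
r₂ = 13570 km = 1.357×10⁷ m.
Transfer ellipse a_t = (r₁ + r₂)/2 = 8.626×10⁶ m.
At r₁: circular v_c1 = √(μ/r₁) = 3411 m/s; transfer-periapsis v_p = √[μ(2/r₁ − 1/a_t)] = 4278 m/s.
At r₂: circular v_c2 = √(μ/r₂) = 1777 m/s; transfer-apoapsis v_a = √[μ(2/r₂ − 1/a_t)] = 1161 m/s.
Δv₂ = v_c2 − v_a = 615.9 m/s.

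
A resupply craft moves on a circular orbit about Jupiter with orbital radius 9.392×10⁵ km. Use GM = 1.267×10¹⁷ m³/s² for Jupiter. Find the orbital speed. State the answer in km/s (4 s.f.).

r = 9.392×10⁵ km = 9.392×10⁸ m.
For a circular orbit v = √(μ/r) = √(1.267×10¹⁷ / 9.392×10⁸) = √(1.349×10⁸) = 11610 m/s.
That is 11.61 km/s.

v ≈ 11.61 km/s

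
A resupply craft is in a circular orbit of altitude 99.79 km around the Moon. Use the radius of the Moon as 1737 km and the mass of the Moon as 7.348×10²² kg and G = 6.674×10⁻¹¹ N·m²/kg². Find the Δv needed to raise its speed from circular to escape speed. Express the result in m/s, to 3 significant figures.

μ = GM = 6.674×10⁻¹¹ × 7.348×10²² = 4.904×10¹² m³/s².
r = 1737 + 99.79 = 1836.8 km = 1.8368×10⁶ m.
Circular speed v_c = √(μ/r) = 1634 m/s.
Escape speed v_esc = √(2μ/r) = √2 × v_c = 2311 m/s.
Δv = v_esc − v_c = 676.8 m/s.

Δv ≈ 677 m/s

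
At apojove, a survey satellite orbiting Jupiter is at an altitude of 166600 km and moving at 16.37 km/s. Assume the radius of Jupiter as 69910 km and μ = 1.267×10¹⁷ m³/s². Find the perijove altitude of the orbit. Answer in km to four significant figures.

perijove altitude ≈ 8975 km

r_a = 69910 + 166600 = 2.3651×10⁵ km = 2.365×10⁸ m.
Specific energy ε = v²/2 − μ/r = -4.017×10⁸ J/kg, so a = −μ/(2ε) = 1.577×10⁸ m.
The apsides satisfy r_p + r_a = 2a, so the perijove radius is 2a − r_a = 7.889×10⁷ m = 78885 km.
Perijove altitude = 78885 − 69910 = 8975.2 km.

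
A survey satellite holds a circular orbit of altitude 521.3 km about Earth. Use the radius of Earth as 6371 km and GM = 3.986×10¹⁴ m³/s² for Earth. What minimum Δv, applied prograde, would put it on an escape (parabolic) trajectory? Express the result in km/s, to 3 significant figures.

Δv ≈ 3.15 km/s

r = 6371 + 521.3 = 6892.3 km = 6.8923×10⁶ m.
Circular speed v_c = √(μ/r) = 7605 m/s.
Escape speed v_esc = √(2μ/r) = √2 × v_c = 10750 m/s.
Δv = v_esc − v_c = 3150 m/s = 3.150 km/s.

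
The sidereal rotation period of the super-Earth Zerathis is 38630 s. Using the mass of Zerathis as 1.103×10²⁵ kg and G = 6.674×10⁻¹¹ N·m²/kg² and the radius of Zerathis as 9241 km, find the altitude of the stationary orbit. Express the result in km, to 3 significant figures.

h_sync ≈ 21100 km

μ = GM = 6.674×10⁻¹¹ × 1.103×10²⁵ = 7.361×10¹⁴ m³/s².
A synchronous orbit has period T, so by Kepler's third law a = (μT²/4π²)^(1/3).
μT²/4π² = 7.361×10¹⁴ × (3.863×10⁴)² / 39.48 = 2.783×10²² m³.
a = 3.030×10⁷ m = 30303 km.
Altitude h = a − R = 30303 − 9241 = 21062 km.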